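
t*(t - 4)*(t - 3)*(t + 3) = t^4 - 4*t^3 - 9*t^2 + 36*t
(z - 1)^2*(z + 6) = z^3 + 4*z^2 - 11*z + 6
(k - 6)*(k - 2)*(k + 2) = k^3 - 6*k^2 - 4*k + 24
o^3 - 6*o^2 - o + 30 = (o - 5)*(o - 3)*(o + 2)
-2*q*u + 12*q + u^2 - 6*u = (-2*q + u)*(u - 6)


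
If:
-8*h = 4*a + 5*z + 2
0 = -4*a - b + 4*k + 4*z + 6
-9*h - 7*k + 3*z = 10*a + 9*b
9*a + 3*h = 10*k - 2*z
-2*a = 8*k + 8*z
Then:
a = 16392/8365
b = -6354/1673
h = -556/8365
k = 48/35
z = -3114/1673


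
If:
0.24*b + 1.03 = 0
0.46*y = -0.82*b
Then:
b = -4.29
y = 7.65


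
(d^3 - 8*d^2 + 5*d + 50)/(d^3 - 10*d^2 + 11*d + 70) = (d - 5)/(d - 7)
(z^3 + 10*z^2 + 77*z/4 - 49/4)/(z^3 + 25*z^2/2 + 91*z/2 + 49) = (z - 1/2)/(z + 2)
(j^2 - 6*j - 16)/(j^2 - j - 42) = (-j^2 + 6*j + 16)/(-j^2 + j + 42)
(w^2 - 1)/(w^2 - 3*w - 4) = (w - 1)/(w - 4)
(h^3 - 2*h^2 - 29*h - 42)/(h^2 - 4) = (h^2 - 4*h - 21)/(h - 2)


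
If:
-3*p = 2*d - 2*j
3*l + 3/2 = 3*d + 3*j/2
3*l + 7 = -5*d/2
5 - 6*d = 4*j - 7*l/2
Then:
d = -2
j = 11/3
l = -2/3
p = 34/9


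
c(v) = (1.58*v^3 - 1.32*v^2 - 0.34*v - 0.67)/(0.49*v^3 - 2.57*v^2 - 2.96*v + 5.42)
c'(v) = (-1.47*v^2 + 5.14*v + 2.96)*(1.58*v^3 - 1.32*v^2 - 0.34*v - 0.67)/(0.49*v^3 - 2.57*v^2 - 2.96*v + 5.42)^2 + (4.74*v^2 - 2.64*v - 0.34)/(0.49*v^3 - 2.57*v^2 - 2.96*v + 5.42)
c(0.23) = -0.17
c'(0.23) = -0.30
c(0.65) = -0.40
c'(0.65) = -0.91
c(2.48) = -1.41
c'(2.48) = -1.25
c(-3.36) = 2.31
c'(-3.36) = 0.29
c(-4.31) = 2.18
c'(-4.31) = 0.04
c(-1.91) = 9.23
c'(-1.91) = 52.92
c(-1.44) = -2.64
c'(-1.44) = 11.45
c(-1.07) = -0.74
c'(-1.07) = 2.19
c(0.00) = -0.12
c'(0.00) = -0.13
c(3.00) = -2.18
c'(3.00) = -1.74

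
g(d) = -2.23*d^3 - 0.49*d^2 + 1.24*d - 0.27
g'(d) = -6.69*d^2 - 0.98*d + 1.24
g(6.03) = -499.55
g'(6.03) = -247.92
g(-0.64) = -0.68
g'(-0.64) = -0.87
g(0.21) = -0.05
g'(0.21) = 0.74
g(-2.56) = 30.76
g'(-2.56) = -40.09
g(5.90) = -468.01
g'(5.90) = -237.42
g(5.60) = -400.32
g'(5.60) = -214.05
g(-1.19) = 1.32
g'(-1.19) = -7.07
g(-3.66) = 97.96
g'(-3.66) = -84.79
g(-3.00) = 51.81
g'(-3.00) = -56.03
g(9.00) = -1654.47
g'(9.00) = -549.47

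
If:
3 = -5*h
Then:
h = -3/5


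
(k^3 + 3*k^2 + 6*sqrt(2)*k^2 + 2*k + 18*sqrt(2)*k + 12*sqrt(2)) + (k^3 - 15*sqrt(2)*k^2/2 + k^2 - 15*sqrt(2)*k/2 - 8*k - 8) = 2*k^3 - 3*sqrt(2)*k^2/2 + 4*k^2 - 6*k + 21*sqrt(2)*k/2 - 8 + 12*sqrt(2)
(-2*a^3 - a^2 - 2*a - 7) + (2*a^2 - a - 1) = -2*a^3 + a^2 - 3*a - 8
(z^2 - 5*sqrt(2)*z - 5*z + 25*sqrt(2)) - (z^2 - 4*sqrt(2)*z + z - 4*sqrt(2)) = -6*z - sqrt(2)*z + 29*sqrt(2)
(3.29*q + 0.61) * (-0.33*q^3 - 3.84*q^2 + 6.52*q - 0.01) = -1.0857*q^4 - 12.8349*q^3 + 19.1084*q^2 + 3.9443*q - 0.0061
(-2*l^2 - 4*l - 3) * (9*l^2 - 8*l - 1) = -18*l^4 - 20*l^3 + 7*l^2 + 28*l + 3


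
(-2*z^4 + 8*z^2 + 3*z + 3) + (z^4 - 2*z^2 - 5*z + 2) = -z^4 + 6*z^2 - 2*z + 5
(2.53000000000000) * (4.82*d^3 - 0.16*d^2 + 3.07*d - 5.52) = 12.1946*d^3 - 0.4048*d^2 + 7.7671*d - 13.9656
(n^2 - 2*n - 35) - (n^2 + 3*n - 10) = -5*n - 25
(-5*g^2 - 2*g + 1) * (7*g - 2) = -35*g^3 - 4*g^2 + 11*g - 2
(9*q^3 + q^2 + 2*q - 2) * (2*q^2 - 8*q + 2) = 18*q^5 - 70*q^4 + 14*q^3 - 18*q^2 + 20*q - 4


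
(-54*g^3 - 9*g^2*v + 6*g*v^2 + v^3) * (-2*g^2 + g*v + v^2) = 108*g^5 - 36*g^4*v - 75*g^3*v^2 - 5*g^2*v^3 + 7*g*v^4 + v^5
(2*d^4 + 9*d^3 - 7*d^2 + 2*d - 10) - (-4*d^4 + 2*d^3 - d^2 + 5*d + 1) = 6*d^4 + 7*d^3 - 6*d^2 - 3*d - 11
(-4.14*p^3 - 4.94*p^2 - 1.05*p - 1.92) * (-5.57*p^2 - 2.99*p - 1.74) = 23.0598*p^5 + 39.8944*p^4 + 27.8227*p^3 + 22.4295*p^2 + 7.5678*p + 3.3408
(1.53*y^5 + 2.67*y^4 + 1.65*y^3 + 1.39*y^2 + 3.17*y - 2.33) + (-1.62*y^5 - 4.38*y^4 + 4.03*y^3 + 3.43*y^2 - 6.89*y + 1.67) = -0.0900000000000001*y^5 - 1.71*y^4 + 5.68*y^3 + 4.82*y^2 - 3.72*y - 0.66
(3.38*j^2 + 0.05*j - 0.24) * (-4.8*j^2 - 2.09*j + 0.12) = -16.224*j^4 - 7.3042*j^3 + 1.4531*j^2 + 0.5076*j - 0.0288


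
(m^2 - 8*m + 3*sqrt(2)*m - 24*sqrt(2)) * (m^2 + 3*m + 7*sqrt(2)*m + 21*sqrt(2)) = m^4 - 5*m^3 + 10*sqrt(2)*m^3 - 50*sqrt(2)*m^2 + 18*m^2 - 240*sqrt(2)*m - 210*m - 1008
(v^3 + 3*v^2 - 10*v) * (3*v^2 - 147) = 3*v^5 + 9*v^4 - 177*v^3 - 441*v^2 + 1470*v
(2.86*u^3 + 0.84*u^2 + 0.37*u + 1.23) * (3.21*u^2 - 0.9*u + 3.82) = 9.1806*u^5 + 0.1224*u^4 + 11.3569*u^3 + 6.8241*u^2 + 0.3064*u + 4.6986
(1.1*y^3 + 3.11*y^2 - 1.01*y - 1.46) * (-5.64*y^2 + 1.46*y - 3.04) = -6.204*y^5 - 15.9344*y^4 + 6.893*y^3 - 2.6946*y^2 + 0.938800000000001*y + 4.4384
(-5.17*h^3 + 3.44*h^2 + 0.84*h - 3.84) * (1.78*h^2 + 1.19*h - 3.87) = -9.2026*h^5 - 0.0290999999999997*h^4 + 25.5967*h^3 - 19.1484*h^2 - 7.8204*h + 14.8608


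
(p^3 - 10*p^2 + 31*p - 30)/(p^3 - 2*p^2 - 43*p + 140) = (p^2 - 5*p + 6)/(p^2 + 3*p - 28)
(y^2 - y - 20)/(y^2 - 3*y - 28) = (y - 5)/(y - 7)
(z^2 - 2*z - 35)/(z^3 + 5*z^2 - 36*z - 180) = (z - 7)/(z^2 - 36)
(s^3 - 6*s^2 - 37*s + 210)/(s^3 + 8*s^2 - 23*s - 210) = (s - 7)/(s + 7)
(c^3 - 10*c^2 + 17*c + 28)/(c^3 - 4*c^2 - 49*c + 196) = (c + 1)/(c + 7)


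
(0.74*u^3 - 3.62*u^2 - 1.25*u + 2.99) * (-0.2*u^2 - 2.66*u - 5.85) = -0.148*u^5 - 1.2444*u^4 + 5.5502*u^3 + 23.904*u^2 - 0.640900000000001*u - 17.4915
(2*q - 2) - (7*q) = -5*q - 2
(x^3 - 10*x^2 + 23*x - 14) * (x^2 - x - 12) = x^5 - 11*x^4 + 21*x^3 + 83*x^2 - 262*x + 168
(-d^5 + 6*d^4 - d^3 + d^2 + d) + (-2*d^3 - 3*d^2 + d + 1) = -d^5 + 6*d^4 - 3*d^3 - 2*d^2 + 2*d + 1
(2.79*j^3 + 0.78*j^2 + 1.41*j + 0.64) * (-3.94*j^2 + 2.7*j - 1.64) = -10.9926*j^5 + 4.4598*j^4 - 8.025*j^3 + 0.00620000000000021*j^2 - 0.5844*j - 1.0496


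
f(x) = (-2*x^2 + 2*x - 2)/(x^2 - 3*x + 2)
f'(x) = (2 - 4*x)/(x^2 - 3*x + 2) + (3 - 2*x)*(-2*x^2 + 2*x - 2)/(x^2 - 3*x + 2)^2 = 2*(2*x^2 - 2*x - 1)/(x^4 - 6*x^3 + 13*x^2 - 12*x + 4)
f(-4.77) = -1.46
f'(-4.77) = 0.07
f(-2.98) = -1.30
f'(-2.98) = 0.12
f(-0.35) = -0.93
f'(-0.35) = -0.01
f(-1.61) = -1.10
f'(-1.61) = 0.17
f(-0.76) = -0.96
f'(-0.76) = 0.14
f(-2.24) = -1.20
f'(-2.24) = 0.14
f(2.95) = -7.29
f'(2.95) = 6.12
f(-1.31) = -1.05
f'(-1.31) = 0.17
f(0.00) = -1.00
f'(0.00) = -0.50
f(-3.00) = -1.30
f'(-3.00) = 0.12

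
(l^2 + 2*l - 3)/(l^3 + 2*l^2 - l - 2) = (l + 3)/(l^2 + 3*l + 2)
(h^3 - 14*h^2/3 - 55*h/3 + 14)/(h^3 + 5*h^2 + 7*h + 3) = (3*h^2 - 23*h + 14)/(3*(h^2 + 2*h + 1))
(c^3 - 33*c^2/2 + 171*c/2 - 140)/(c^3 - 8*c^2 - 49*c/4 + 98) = 2*(c - 5)/(2*c + 7)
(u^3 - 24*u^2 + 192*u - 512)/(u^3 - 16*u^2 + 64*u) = (u - 8)/u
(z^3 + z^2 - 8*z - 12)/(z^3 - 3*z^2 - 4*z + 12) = (z + 2)/(z - 2)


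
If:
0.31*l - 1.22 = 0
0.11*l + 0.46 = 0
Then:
No Solution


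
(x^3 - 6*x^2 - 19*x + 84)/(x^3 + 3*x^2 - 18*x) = (x^2 - 3*x - 28)/(x*(x + 6))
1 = 1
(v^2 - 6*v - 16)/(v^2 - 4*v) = (v^2 - 6*v - 16)/(v*(v - 4))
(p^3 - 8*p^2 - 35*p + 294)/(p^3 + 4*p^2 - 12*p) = (p^2 - 14*p + 49)/(p*(p - 2))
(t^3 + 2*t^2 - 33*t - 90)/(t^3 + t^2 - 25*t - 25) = (t^2 - 3*t - 18)/(t^2 - 4*t - 5)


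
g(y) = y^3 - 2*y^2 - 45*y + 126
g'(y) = 3*y^2 - 4*y - 45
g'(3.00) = -30.00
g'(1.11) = -45.74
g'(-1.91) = -26.42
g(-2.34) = 207.54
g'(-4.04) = 20.12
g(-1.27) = 177.88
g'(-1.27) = -35.08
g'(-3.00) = -6.00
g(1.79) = 44.78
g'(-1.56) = -31.46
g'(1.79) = -42.55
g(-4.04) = 209.22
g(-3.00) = 216.00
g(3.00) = 0.00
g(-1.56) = 187.54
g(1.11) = 74.95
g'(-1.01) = -37.90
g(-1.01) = 168.38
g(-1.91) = 197.69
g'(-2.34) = -19.21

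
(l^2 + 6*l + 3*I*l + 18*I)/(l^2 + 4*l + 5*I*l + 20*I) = (l^2 + 3*l*(2 + I) + 18*I)/(l^2 + l*(4 + 5*I) + 20*I)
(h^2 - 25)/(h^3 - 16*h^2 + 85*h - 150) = (h + 5)/(h^2 - 11*h + 30)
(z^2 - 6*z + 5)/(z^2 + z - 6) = (z^2 - 6*z + 5)/(z^2 + z - 6)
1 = 1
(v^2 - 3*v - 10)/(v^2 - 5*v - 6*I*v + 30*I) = (v + 2)/(v - 6*I)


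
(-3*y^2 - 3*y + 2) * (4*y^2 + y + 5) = -12*y^4 - 15*y^3 - 10*y^2 - 13*y + 10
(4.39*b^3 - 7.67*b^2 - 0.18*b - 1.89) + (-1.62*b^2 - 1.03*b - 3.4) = 4.39*b^3 - 9.29*b^2 - 1.21*b - 5.29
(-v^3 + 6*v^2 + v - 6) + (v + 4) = -v^3 + 6*v^2 + 2*v - 2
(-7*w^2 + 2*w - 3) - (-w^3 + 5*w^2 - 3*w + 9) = w^3 - 12*w^2 + 5*w - 12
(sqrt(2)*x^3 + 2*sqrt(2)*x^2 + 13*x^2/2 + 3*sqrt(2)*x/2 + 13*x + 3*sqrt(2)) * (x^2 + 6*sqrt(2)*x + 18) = sqrt(2)*x^5 + 2*sqrt(2)*x^4 + 37*x^4/2 + 37*x^3 + 117*sqrt(2)*x^3/2 + 135*x^2 + 117*sqrt(2)*x^2 + 27*sqrt(2)*x + 270*x + 54*sqrt(2)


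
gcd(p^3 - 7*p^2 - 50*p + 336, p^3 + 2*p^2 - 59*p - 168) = p^2 - p - 56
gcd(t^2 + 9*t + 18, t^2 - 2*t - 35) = 1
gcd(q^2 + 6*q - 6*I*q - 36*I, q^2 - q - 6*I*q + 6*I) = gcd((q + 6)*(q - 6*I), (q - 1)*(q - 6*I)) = q - 6*I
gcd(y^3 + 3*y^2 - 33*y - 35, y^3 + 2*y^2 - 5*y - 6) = y + 1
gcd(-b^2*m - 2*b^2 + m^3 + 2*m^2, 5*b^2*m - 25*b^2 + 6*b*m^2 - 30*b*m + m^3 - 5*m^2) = b + m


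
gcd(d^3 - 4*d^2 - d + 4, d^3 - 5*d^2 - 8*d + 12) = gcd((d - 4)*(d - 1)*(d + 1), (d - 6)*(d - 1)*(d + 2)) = d - 1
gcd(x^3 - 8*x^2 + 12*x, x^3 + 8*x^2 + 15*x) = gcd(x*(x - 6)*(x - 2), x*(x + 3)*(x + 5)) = x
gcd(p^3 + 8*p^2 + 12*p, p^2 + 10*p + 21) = 1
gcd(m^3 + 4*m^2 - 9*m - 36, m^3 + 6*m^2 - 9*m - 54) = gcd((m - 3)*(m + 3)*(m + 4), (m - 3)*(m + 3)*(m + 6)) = m^2 - 9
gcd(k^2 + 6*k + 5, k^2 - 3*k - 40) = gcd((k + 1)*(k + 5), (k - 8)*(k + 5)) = k + 5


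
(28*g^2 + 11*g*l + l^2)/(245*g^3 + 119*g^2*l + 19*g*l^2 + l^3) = (4*g + l)/(35*g^2 + 12*g*l + l^2)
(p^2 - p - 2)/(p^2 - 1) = (p - 2)/(p - 1)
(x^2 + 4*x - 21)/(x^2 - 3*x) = (x + 7)/x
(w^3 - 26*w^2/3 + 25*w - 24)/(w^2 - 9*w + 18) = (w^2 - 17*w/3 + 8)/(w - 6)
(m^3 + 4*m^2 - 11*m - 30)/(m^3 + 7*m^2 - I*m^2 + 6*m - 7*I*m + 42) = (m^3 + 4*m^2 - 11*m - 30)/(m^3 + m^2*(7 - I) + m*(6 - 7*I) + 42)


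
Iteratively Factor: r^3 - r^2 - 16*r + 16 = (r + 4)*(r^2 - 5*r + 4) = (r - 4)*(r + 4)*(r - 1)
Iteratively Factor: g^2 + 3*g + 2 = (g + 2)*(g + 1)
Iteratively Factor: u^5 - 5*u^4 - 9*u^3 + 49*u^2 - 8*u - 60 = (u + 3)*(u^4 - 8*u^3 + 15*u^2 + 4*u - 20) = (u - 5)*(u + 3)*(u^3 - 3*u^2 + 4) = (u - 5)*(u - 2)*(u + 3)*(u^2 - u - 2) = (u - 5)*(u - 2)^2*(u + 3)*(u + 1)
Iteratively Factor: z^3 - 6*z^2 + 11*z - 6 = (z - 3)*(z^2 - 3*z + 2) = (z - 3)*(z - 2)*(z - 1)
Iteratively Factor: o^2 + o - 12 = (o + 4)*(o - 3)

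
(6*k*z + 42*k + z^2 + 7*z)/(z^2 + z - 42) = (6*k + z)/(z - 6)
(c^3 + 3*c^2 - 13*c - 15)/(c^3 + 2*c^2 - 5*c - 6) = (c^2 + 2*c - 15)/(c^2 + c - 6)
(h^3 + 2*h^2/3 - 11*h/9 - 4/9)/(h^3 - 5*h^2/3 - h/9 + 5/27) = 3*(3*h^2 + h - 4)/(9*h^2 - 18*h + 5)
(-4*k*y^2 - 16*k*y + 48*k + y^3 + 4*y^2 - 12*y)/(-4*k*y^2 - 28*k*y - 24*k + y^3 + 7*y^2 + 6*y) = (y - 2)/(y + 1)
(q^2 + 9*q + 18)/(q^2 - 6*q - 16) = (q^2 + 9*q + 18)/(q^2 - 6*q - 16)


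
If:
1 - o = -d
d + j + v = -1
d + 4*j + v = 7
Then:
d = -v - 11/3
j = 8/3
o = -v - 8/3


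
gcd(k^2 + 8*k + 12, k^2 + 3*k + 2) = k + 2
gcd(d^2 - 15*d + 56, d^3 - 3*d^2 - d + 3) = 1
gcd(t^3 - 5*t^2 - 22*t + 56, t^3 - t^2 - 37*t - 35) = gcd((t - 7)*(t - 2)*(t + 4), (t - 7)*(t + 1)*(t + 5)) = t - 7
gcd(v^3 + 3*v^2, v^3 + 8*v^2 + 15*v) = v^2 + 3*v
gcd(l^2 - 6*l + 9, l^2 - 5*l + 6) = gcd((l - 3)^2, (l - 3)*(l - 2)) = l - 3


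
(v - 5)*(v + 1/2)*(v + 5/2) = v^3 - 2*v^2 - 55*v/4 - 25/4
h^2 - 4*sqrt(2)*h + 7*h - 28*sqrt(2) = (h + 7)*(h - 4*sqrt(2))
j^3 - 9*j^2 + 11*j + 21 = (j - 7)*(j - 3)*(j + 1)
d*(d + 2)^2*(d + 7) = d^4 + 11*d^3 + 32*d^2 + 28*d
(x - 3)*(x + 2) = x^2 - x - 6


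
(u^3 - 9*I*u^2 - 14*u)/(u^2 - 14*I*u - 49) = u*(u - 2*I)/(u - 7*I)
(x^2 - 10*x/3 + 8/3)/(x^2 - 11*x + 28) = (3*x^2 - 10*x + 8)/(3*(x^2 - 11*x + 28))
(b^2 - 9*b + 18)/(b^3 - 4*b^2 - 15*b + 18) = (b - 3)/(b^2 + 2*b - 3)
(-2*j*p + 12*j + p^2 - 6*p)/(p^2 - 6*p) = (-2*j + p)/p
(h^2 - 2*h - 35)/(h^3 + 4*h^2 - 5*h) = (h - 7)/(h*(h - 1))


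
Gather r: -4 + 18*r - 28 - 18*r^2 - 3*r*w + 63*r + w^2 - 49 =-18*r^2 + r*(81 - 3*w) + w^2 - 81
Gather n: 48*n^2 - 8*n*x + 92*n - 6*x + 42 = 48*n^2 + n*(92 - 8*x) - 6*x + 42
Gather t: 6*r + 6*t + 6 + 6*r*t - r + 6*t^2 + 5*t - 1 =5*r + 6*t^2 + t*(6*r + 11) + 5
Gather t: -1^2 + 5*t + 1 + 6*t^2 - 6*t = 6*t^2 - t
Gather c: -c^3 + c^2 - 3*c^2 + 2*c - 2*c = -c^3 - 2*c^2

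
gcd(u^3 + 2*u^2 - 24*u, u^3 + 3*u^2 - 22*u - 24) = u^2 + 2*u - 24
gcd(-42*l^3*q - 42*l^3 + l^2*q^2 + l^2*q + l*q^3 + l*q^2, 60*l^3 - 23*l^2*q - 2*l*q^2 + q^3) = 1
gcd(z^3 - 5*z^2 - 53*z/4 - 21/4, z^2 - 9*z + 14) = z - 7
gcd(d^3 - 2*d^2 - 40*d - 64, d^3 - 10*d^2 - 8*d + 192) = d^2 - 4*d - 32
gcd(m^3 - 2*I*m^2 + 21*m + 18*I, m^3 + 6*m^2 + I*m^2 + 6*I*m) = m + I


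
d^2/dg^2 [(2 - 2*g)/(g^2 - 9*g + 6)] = 4*(-(g - 1)*(2*g - 9)^2 + (3*g - 10)*(g^2 - 9*g + 6))/(g^2 - 9*g + 6)^3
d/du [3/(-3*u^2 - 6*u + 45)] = 2*(u + 1)/(u^2 + 2*u - 15)^2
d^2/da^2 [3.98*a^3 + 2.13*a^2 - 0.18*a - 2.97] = 23.88*a + 4.26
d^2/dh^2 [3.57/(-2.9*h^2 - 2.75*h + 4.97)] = (60.0474*h^2 + 56.9415*h - 3.57*(5.8*h + 2.75)*(11.6*h + 5.5) - 102.90882)/(2.9*h^2 + 2.75*h - 4.97)^3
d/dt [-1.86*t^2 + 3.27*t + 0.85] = 3.27 - 3.72*t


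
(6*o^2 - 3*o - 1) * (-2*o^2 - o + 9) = -12*o^4 + 59*o^2 - 26*o - 9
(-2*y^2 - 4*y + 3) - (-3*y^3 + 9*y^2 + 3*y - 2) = 3*y^3 - 11*y^2 - 7*y + 5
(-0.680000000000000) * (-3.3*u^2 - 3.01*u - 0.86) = 2.244*u^2 + 2.0468*u + 0.5848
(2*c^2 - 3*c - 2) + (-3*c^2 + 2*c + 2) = -c^2 - c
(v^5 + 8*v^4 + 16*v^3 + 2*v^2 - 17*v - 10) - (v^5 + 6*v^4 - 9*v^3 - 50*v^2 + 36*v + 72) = 2*v^4 + 25*v^3 + 52*v^2 - 53*v - 82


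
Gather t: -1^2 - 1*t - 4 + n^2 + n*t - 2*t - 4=n^2 + t*(n - 3) - 9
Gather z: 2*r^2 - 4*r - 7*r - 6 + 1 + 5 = 2*r^2 - 11*r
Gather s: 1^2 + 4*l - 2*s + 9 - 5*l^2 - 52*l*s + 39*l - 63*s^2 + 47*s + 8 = -5*l^2 + 43*l - 63*s^2 + s*(45 - 52*l) + 18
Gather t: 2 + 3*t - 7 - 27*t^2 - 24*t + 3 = -27*t^2 - 21*t - 2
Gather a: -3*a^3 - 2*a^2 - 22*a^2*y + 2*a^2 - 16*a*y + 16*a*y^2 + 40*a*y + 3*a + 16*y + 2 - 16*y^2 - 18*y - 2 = -3*a^3 - 22*a^2*y + a*(16*y^2 + 24*y + 3) - 16*y^2 - 2*y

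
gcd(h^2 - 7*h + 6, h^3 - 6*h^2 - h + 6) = h^2 - 7*h + 6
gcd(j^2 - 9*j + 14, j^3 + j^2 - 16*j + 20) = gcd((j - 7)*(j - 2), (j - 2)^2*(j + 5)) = j - 2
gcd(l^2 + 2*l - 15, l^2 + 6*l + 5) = l + 5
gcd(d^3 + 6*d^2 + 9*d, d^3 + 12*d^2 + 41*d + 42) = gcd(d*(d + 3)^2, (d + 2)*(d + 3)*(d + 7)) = d + 3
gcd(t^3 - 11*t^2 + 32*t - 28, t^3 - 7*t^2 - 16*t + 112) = t - 7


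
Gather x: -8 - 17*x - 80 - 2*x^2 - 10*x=-2*x^2 - 27*x - 88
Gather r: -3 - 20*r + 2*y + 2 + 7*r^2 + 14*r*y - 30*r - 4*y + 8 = 7*r^2 + r*(14*y - 50) - 2*y + 7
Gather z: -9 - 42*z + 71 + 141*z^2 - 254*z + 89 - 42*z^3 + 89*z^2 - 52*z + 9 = -42*z^3 + 230*z^2 - 348*z + 160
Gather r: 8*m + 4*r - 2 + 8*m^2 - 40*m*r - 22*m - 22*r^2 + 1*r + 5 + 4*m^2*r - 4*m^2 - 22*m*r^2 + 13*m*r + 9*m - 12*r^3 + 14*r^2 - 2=4*m^2 - 5*m - 12*r^3 + r^2*(-22*m - 8) + r*(4*m^2 - 27*m + 5) + 1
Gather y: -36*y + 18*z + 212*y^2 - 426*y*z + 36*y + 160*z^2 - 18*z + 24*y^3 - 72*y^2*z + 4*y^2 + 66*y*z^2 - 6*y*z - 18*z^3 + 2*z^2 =24*y^3 + y^2*(216 - 72*z) + y*(66*z^2 - 432*z) - 18*z^3 + 162*z^2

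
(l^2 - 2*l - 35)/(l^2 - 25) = (l - 7)/(l - 5)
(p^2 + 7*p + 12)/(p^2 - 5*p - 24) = (p + 4)/(p - 8)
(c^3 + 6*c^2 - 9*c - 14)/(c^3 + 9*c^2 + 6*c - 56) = (c + 1)/(c + 4)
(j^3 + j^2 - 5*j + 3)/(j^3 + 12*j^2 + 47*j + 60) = (j^2 - 2*j + 1)/(j^2 + 9*j + 20)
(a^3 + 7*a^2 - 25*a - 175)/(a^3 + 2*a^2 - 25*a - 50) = (a + 7)/(a + 2)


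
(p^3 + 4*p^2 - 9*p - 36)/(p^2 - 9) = p + 4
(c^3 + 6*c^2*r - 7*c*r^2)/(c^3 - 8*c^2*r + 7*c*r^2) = (-c - 7*r)/(-c + 7*r)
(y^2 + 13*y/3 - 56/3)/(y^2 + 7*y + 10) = (3*y^2 + 13*y - 56)/(3*(y^2 + 7*y + 10))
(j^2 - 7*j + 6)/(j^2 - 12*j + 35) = (j^2 - 7*j + 6)/(j^2 - 12*j + 35)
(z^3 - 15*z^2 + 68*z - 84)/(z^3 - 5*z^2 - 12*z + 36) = (z - 7)/(z + 3)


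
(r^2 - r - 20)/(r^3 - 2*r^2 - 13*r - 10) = (r + 4)/(r^2 + 3*r + 2)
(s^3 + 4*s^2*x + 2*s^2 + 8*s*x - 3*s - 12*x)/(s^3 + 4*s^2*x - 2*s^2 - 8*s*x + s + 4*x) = (s + 3)/(s - 1)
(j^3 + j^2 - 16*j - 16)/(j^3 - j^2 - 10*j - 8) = (j + 4)/(j + 2)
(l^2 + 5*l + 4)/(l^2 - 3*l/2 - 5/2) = 2*(l + 4)/(2*l - 5)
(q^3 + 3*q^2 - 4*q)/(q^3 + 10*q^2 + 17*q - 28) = q/(q + 7)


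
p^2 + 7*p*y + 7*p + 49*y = (p + 7)*(p + 7*y)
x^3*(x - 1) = x^4 - x^3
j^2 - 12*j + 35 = (j - 7)*(j - 5)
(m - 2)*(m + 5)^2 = m^3 + 8*m^2 + 5*m - 50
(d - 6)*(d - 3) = d^2 - 9*d + 18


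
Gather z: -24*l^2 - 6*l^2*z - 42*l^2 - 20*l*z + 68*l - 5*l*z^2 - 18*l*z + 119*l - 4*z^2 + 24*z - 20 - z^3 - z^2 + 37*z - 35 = -66*l^2 + 187*l - z^3 + z^2*(-5*l - 5) + z*(-6*l^2 - 38*l + 61) - 55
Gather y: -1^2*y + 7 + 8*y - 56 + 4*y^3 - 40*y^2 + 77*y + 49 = 4*y^3 - 40*y^2 + 84*y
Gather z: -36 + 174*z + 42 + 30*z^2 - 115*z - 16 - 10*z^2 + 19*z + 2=20*z^2 + 78*z - 8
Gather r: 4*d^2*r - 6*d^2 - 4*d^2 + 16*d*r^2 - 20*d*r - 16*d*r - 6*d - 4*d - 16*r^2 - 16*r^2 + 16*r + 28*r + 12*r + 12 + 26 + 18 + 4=-10*d^2 - 10*d + r^2*(16*d - 32) + r*(4*d^2 - 36*d + 56) + 60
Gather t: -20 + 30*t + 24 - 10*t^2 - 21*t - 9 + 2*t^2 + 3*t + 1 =-8*t^2 + 12*t - 4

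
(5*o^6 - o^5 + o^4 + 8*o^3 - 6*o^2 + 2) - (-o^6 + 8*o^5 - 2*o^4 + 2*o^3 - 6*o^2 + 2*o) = 6*o^6 - 9*o^5 + 3*o^4 + 6*o^3 - 2*o + 2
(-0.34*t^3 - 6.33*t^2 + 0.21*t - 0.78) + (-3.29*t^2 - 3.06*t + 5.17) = -0.34*t^3 - 9.62*t^2 - 2.85*t + 4.39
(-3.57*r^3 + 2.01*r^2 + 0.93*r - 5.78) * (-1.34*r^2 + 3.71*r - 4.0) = 4.7838*r^5 - 15.9381*r^4 + 20.4909*r^3 + 3.1555*r^2 - 25.1638*r + 23.12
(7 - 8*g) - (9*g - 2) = 9 - 17*g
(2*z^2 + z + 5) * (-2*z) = -4*z^3 - 2*z^2 - 10*z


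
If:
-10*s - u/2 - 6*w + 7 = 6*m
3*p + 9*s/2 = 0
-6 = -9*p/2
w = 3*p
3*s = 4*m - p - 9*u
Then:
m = -221/168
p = 4/3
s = -8/9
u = -55/126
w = 4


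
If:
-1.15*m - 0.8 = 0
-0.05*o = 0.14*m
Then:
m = -0.70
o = 1.95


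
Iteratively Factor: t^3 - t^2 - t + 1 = (t + 1)*(t^2 - 2*t + 1) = (t - 1)*(t + 1)*(t - 1)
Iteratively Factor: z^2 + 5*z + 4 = (z + 1)*(z + 4)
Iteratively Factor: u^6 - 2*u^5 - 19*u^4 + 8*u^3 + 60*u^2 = (u - 5)*(u^5 + 3*u^4 - 4*u^3 - 12*u^2) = (u - 5)*(u - 2)*(u^4 + 5*u^3 + 6*u^2) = u*(u - 5)*(u - 2)*(u^3 + 5*u^2 + 6*u) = u^2*(u - 5)*(u - 2)*(u^2 + 5*u + 6) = u^2*(u - 5)*(u - 2)*(u + 2)*(u + 3)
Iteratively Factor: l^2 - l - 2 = (l + 1)*(l - 2)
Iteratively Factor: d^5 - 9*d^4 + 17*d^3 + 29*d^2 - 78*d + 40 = (d - 1)*(d^4 - 8*d^3 + 9*d^2 + 38*d - 40) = (d - 1)*(d + 2)*(d^3 - 10*d^2 + 29*d - 20) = (d - 5)*(d - 1)*(d + 2)*(d^2 - 5*d + 4) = (d - 5)*(d - 1)^2*(d + 2)*(d - 4)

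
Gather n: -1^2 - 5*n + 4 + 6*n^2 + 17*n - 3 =6*n^2 + 12*n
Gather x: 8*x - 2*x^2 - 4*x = -2*x^2 + 4*x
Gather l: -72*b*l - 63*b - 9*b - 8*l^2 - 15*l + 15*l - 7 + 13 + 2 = -72*b*l - 72*b - 8*l^2 + 8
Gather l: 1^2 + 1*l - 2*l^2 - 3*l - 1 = -2*l^2 - 2*l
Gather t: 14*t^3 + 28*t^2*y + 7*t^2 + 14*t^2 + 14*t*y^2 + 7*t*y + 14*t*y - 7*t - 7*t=14*t^3 + t^2*(28*y + 21) + t*(14*y^2 + 21*y - 14)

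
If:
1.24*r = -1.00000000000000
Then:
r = -0.81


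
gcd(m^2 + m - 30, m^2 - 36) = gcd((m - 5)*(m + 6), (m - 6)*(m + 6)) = m + 6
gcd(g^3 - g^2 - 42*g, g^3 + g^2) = g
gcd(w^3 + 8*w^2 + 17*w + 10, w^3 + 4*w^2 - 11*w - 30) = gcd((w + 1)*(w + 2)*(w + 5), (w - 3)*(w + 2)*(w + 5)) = w^2 + 7*w + 10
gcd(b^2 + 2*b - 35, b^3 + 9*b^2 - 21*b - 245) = b^2 + 2*b - 35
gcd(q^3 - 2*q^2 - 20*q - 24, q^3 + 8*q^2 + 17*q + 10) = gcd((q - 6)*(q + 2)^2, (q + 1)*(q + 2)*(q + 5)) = q + 2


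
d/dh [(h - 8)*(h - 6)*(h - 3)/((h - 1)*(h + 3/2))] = 4*(h^4 + h^3 - 103*h^2 + 339*h - 63)/(4*h^4 + 4*h^3 - 11*h^2 - 6*h + 9)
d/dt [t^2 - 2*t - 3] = 2*t - 2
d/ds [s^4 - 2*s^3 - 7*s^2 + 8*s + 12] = 4*s^3 - 6*s^2 - 14*s + 8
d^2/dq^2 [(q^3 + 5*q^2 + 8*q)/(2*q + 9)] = 2*(4*q^3 + 54*q^2 + 243*q + 261)/(8*q^3 + 108*q^2 + 486*q + 729)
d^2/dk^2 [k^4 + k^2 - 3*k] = 12*k^2 + 2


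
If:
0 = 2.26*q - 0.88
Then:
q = 0.39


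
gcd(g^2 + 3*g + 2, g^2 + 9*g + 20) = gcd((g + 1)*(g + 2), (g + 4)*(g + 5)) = 1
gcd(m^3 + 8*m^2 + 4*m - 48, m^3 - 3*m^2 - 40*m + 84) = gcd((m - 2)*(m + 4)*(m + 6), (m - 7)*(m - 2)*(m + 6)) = m^2 + 4*m - 12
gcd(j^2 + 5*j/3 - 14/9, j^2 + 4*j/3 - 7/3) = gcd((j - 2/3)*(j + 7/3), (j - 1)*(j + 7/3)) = j + 7/3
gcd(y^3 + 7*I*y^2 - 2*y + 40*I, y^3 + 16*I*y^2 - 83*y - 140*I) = y^2 + 9*I*y - 20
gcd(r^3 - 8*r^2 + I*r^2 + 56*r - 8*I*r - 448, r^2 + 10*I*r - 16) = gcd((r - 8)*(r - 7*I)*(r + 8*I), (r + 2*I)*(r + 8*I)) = r + 8*I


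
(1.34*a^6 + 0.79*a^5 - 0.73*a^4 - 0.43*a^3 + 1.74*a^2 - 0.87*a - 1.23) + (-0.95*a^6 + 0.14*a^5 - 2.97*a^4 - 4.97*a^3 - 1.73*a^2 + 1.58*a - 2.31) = 0.39*a^6 + 0.93*a^5 - 3.7*a^4 - 5.4*a^3 + 0.01*a^2 + 0.71*a - 3.54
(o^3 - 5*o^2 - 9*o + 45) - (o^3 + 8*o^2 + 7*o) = -13*o^2 - 16*o + 45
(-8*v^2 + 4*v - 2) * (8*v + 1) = -64*v^3 + 24*v^2 - 12*v - 2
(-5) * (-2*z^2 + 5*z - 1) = 10*z^2 - 25*z + 5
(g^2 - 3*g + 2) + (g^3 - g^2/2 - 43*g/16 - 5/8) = g^3 + g^2/2 - 91*g/16 + 11/8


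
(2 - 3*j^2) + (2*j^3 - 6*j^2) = 2*j^3 - 9*j^2 + 2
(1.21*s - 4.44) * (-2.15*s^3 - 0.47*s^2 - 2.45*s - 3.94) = -2.6015*s^4 + 8.9773*s^3 - 0.8777*s^2 + 6.1106*s + 17.4936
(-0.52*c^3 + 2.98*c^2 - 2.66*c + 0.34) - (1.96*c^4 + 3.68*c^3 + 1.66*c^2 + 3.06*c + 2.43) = -1.96*c^4 - 4.2*c^3 + 1.32*c^2 - 5.72*c - 2.09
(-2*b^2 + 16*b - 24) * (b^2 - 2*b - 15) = -2*b^4 + 20*b^3 - 26*b^2 - 192*b + 360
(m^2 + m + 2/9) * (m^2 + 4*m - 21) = m^4 + 5*m^3 - 151*m^2/9 - 181*m/9 - 14/3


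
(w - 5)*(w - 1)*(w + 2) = w^3 - 4*w^2 - 7*w + 10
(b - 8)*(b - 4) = b^2 - 12*b + 32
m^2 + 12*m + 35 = (m + 5)*(m + 7)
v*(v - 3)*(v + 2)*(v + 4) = v^4 + 3*v^3 - 10*v^2 - 24*v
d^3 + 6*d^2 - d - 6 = (d - 1)*(d + 1)*(d + 6)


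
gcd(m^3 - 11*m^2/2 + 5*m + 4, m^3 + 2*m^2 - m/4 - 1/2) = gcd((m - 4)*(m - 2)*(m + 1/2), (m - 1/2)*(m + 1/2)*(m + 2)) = m + 1/2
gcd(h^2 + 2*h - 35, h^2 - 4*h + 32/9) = 1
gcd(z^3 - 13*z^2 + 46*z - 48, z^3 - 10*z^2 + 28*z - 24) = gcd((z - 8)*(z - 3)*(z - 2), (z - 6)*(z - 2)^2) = z - 2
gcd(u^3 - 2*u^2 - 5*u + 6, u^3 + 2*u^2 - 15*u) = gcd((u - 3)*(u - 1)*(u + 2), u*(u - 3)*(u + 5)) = u - 3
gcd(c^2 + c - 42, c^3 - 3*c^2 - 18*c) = c - 6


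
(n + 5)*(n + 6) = n^2 + 11*n + 30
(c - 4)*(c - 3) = c^2 - 7*c + 12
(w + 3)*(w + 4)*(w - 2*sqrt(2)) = w^3 - 2*sqrt(2)*w^2 + 7*w^2 - 14*sqrt(2)*w + 12*w - 24*sqrt(2)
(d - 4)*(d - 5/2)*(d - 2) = d^3 - 17*d^2/2 + 23*d - 20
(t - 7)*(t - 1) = t^2 - 8*t + 7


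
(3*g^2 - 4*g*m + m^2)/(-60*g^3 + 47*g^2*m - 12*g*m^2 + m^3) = (-g + m)/(20*g^2 - 9*g*m + m^2)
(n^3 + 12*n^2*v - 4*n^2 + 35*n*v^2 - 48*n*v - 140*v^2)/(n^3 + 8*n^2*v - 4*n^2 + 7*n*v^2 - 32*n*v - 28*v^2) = (n + 5*v)/(n + v)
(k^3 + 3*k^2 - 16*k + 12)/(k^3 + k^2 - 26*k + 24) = (k - 2)/(k - 4)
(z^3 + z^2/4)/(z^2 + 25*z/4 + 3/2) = z^2/(z + 6)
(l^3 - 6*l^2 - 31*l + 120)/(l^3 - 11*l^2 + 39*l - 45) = (l^2 - 3*l - 40)/(l^2 - 8*l + 15)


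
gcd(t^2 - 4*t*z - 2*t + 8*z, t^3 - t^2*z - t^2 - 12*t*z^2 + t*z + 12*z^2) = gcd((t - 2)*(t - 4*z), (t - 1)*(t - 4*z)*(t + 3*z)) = -t + 4*z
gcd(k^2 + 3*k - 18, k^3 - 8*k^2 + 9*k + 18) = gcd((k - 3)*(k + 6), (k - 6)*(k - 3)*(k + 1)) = k - 3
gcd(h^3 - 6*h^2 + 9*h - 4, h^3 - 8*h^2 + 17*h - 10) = h - 1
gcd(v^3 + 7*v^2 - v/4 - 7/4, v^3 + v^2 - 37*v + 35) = v + 7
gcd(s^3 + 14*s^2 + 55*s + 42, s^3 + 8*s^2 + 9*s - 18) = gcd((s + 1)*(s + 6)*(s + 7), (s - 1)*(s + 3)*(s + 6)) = s + 6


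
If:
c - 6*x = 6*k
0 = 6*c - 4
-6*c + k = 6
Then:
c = 2/3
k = 10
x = -89/9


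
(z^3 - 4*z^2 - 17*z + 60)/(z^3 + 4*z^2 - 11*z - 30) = (z^2 - z - 20)/(z^2 + 7*z + 10)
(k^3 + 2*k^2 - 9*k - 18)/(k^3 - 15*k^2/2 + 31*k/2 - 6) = 2*(k^2 + 5*k + 6)/(2*k^2 - 9*k + 4)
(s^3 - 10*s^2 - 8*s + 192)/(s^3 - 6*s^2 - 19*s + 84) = (s^2 - 14*s + 48)/(s^2 - 10*s + 21)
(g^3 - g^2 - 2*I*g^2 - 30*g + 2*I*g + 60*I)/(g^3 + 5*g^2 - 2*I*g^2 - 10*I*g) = (g - 6)/g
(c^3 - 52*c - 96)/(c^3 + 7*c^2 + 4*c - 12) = (c - 8)/(c - 1)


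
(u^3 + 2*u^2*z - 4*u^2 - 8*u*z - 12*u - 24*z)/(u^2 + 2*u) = u + 2*z - 6 - 12*z/u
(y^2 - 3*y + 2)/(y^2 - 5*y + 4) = (y - 2)/(y - 4)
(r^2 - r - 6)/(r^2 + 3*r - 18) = (r + 2)/(r + 6)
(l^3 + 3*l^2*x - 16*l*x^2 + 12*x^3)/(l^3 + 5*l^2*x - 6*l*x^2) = (l - 2*x)/l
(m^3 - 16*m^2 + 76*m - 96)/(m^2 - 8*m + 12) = m - 8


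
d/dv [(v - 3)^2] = 2*v - 6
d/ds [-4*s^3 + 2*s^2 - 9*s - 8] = -12*s^2 + 4*s - 9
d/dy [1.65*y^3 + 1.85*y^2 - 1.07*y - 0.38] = 4.95*y^2 + 3.7*y - 1.07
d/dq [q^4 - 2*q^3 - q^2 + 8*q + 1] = 4*q^3 - 6*q^2 - 2*q + 8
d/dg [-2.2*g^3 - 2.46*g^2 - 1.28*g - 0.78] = -6.6*g^2 - 4.92*g - 1.28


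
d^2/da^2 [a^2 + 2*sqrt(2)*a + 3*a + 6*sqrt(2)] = 2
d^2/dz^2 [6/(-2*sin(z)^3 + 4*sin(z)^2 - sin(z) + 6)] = 6*(36*sin(z)^6 - 88*sin(z)^5 + 20*sin(z)^4 + 224*sin(z)^3 - 203*sin(z)^2 - 42*sin(z) + 46)/(2*sin(z)^3 - 4*sin(z)^2 + sin(z) - 6)^3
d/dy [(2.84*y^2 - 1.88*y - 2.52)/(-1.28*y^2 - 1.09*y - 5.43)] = (-5.502*y^2 - 37.2936*y + 7.4616)/(1.6384*y^4 + 2.7904*y^3 + 15.0889*y^2 + 11.8374*y + 29.4849)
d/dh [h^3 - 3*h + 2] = 3*h^2 - 3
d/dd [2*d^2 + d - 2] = 4*d + 1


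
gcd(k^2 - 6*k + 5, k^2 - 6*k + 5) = k^2 - 6*k + 5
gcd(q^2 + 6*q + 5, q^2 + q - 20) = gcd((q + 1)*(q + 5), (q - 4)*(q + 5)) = q + 5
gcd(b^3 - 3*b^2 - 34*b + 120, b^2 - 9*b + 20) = b^2 - 9*b + 20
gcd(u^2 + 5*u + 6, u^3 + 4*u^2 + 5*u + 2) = u + 2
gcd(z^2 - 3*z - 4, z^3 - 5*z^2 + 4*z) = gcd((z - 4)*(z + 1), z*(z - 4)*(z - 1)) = z - 4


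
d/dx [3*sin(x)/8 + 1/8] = 3*cos(x)/8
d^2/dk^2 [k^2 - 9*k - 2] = 2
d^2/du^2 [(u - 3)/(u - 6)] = 6/(u - 6)^3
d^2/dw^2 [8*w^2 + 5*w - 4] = 16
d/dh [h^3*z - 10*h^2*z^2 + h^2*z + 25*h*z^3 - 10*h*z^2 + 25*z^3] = z*(3*h^2 - 20*h*z + 2*h + 25*z^2 - 10*z)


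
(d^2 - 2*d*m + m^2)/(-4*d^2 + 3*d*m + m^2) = (-d + m)/(4*d + m)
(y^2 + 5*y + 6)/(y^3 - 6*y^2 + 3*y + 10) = (y^2 + 5*y + 6)/(y^3 - 6*y^2 + 3*y + 10)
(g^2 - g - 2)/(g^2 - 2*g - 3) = (g - 2)/(g - 3)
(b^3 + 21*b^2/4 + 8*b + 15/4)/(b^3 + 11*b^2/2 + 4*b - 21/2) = (4*b^2 + 9*b + 5)/(2*(2*b^2 + 5*b - 7))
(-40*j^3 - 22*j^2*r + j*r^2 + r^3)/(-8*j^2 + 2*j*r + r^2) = (-10*j^2 - 3*j*r + r^2)/(-2*j + r)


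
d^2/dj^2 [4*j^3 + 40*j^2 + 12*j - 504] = 24*j + 80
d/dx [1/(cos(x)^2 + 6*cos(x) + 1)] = 2*(cos(x) + 3)*sin(x)/(cos(x)^2 + 6*cos(x) + 1)^2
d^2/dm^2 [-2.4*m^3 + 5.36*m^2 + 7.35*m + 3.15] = 10.72 - 14.4*m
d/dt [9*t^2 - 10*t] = 18*t - 10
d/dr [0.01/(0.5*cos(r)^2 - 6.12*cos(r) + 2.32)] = (0.01*cos(r) - 0.0612)*sin(r)/(0.5*cos(r)^2 - 6.12*cos(r) + 2.32)^2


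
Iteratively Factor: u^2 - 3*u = (u)*(u - 3)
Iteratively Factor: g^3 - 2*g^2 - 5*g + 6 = (g - 3)*(g^2 + g - 2) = (g - 3)*(g + 2)*(g - 1)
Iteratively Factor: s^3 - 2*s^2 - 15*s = (s + 3)*(s^2 - 5*s) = s*(s + 3)*(s - 5)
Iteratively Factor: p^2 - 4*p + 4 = (p - 2)*(p - 2)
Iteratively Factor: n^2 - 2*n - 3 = (n + 1)*(n - 3)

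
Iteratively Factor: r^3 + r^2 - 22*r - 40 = (r + 2)*(r^2 - r - 20) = (r + 2)*(r + 4)*(r - 5)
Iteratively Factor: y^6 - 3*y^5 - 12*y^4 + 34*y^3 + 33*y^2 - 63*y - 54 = (y + 1)*(y^5 - 4*y^4 - 8*y^3 + 42*y^2 - 9*y - 54) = (y - 3)*(y + 1)*(y^4 - y^3 - 11*y^2 + 9*y + 18) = (y - 3)^2*(y + 1)*(y^3 + 2*y^2 - 5*y - 6) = (y - 3)^2*(y + 1)*(y + 3)*(y^2 - y - 2) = (y - 3)^2*(y + 1)^2*(y + 3)*(y - 2)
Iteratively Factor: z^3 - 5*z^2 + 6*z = (z - 2)*(z^2 - 3*z) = z*(z - 2)*(z - 3)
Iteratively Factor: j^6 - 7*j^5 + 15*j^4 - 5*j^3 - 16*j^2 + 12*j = (j)*(j^5 - 7*j^4 + 15*j^3 - 5*j^2 - 16*j + 12) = j*(j - 2)*(j^4 - 5*j^3 + 5*j^2 + 5*j - 6) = j*(j - 2)*(j - 1)*(j^3 - 4*j^2 + j + 6) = j*(j - 2)*(j - 1)*(j + 1)*(j^2 - 5*j + 6) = j*(j - 2)^2*(j - 1)*(j + 1)*(j - 3)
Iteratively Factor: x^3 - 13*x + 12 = (x + 4)*(x^2 - 4*x + 3) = (x - 3)*(x + 4)*(x - 1)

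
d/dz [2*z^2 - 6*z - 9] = 4*z - 6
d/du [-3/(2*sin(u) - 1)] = 6*cos(u)/(2*sin(u) - 1)^2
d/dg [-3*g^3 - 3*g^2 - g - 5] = -9*g^2 - 6*g - 1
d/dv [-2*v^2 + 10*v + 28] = 10 - 4*v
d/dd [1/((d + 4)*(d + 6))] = 2*(-d - 5)/(d^4 + 20*d^3 + 148*d^2 + 480*d + 576)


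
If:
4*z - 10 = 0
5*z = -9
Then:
No Solution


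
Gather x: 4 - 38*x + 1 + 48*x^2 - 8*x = 48*x^2 - 46*x + 5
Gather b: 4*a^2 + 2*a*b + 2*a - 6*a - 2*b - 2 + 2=4*a^2 - 4*a + b*(2*a - 2)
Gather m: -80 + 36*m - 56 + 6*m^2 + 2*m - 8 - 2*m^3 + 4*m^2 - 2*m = -2*m^3 + 10*m^2 + 36*m - 144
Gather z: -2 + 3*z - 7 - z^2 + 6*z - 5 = -z^2 + 9*z - 14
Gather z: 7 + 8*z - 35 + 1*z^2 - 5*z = z^2 + 3*z - 28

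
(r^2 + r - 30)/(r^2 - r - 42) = (r - 5)/(r - 7)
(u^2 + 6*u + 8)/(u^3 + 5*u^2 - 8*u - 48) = (u + 2)/(u^2 + u - 12)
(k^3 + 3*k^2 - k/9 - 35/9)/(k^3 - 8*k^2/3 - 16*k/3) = (-9*k^3 - 27*k^2 + k + 35)/(3*k*(-3*k^2 + 8*k + 16))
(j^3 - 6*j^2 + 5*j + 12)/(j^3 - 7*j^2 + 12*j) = (j + 1)/j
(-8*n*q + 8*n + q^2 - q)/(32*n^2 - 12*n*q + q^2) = (q - 1)/(-4*n + q)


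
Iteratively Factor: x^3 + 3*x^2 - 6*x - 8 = (x + 4)*(x^2 - x - 2) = (x - 2)*(x + 4)*(x + 1)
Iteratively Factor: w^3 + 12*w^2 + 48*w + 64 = (w + 4)*(w^2 + 8*w + 16) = (w + 4)^2*(w + 4)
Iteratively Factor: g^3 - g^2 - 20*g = (g)*(g^2 - g - 20) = g*(g + 4)*(g - 5)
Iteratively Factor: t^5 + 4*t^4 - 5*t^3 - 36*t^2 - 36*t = (t + 3)*(t^4 + t^3 - 8*t^2 - 12*t) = (t + 2)*(t + 3)*(t^3 - t^2 - 6*t) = t*(t + 2)*(t + 3)*(t^2 - t - 6) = t*(t + 2)^2*(t + 3)*(t - 3)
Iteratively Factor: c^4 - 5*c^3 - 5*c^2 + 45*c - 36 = (c - 1)*(c^3 - 4*c^2 - 9*c + 36) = (c - 4)*(c - 1)*(c^2 - 9) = (c - 4)*(c - 1)*(c + 3)*(c - 3)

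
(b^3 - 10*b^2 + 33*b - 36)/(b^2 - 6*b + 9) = b - 4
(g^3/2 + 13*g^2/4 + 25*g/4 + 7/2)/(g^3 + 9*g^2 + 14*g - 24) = (2*g^3 + 13*g^2 + 25*g + 14)/(4*(g^3 + 9*g^2 + 14*g - 24))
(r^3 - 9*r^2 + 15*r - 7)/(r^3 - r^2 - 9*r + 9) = (r^2 - 8*r + 7)/(r^2 - 9)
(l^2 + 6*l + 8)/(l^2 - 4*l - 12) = (l + 4)/(l - 6)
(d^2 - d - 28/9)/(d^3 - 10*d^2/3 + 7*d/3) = (d + 4/3)/(d*(d - 1))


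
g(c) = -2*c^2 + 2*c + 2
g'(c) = 2 - 4*c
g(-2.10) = -11.02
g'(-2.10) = 10.40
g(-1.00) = -2.00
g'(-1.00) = 6.00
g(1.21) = 1.49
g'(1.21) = -2.84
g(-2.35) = -13.74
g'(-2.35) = 11.40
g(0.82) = 2.30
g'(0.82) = -1.28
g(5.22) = -42.06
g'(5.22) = -18.88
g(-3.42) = -28.23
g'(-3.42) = 15.68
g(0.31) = 2.43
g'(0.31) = 0.76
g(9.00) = -142.00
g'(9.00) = -34.00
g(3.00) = -10.00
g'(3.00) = -10.00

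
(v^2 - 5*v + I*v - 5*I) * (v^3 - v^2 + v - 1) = v^5 - 6*v^4 + I*v^4 + 6*v^3 - 6*I*v^3 - 6*v^2 + 6*I*v^2 + 5*v - 6*I*v + 5*I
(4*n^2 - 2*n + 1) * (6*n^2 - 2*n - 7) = 24*n^4 - 20*n^3 - 18*n^2 + 12*n - 7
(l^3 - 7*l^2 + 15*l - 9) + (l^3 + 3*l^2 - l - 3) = 2*l^3 - 4*l^2 + 14*l - 12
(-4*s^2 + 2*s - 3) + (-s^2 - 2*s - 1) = -5*s^2 - 4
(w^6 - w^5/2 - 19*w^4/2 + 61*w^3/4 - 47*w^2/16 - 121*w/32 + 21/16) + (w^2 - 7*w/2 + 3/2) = w^6 - w^5/2 - 19*w^4/2 + 61*w^3/4 - 31*w^2/16 - 233*w/32 + 45/16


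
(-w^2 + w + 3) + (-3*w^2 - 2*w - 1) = -4*w^2 - w + 2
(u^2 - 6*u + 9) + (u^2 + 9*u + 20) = 2*u^2 + 3*u + 29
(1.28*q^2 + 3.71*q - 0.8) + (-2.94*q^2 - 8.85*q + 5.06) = -1.66*q^2 - 5.14*q + 4.26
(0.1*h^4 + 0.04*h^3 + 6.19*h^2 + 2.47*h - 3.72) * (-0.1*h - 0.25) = -0.01*h^5 - 0.029*h^4 - 0.629*h^3 - 1.7945*h^2 - 0.2455*h + 0.93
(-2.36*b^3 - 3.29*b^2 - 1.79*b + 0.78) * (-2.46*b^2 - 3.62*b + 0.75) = 5.8056*b^5 + 16.6366*b^4 + 14.5432*b^3 + 2.0935*b^2 - 4.1661*b + 0.585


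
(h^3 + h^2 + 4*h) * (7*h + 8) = 7*h^4 + 15*h^3 + 36*h^2 + 32*h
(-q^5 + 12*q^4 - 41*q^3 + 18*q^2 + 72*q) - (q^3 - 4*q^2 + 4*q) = -q^5 + 12*q^4 - 42*q^3 + 22*q^2 + 68*q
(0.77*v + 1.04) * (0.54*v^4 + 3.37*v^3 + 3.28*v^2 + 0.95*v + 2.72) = 0.4158*v^5 + 3.1565*v^4 + 6.0304*v^3 + 4.1427*v^2 + 3.0824*v + 2.8288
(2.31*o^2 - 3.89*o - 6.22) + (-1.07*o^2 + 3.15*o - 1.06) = 1.24*o^2 - 0.74*o - 7.28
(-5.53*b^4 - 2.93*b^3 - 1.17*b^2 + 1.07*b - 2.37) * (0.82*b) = -4.5346*b^5 - 2.4026*b^4 - 0.9594*b^3 + 0.8774*b^2 - 1.9434*b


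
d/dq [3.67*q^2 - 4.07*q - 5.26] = 7.34*q - 4.07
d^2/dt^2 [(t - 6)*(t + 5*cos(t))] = (30 - 5*t)*cos(t) - 10*sin(t) + 2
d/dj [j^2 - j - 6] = 2*j - 1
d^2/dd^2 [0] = 0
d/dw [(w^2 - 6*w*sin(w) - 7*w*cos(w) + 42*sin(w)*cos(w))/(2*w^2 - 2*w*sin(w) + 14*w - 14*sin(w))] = ((w^2 - 6*w*sin(w) - 7*w*cos(w) + 21*sin(2*w))*(w*cos(w) - 2*w + sin(w) + 7*cos(w) - 7) + (w^2 - w*sin(w) + 7*w - 7*sin(w))*(7*w*sin(w) - 6*w*cos(w) + 2*w - 6*sin(w) - 7*cos(w) + 42*cos(2*w)))/(2*(w + 7)^2*(w - sin(w))^2)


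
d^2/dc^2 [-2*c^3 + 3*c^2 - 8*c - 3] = 6 - 12*c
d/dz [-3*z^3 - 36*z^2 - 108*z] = -9*z^2 - 72*z - 108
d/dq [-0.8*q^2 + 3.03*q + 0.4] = 3.03 - 1.6*q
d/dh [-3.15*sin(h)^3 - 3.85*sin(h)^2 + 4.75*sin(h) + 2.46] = (-9.45*sin(h)^2 - 7.7*sin(h) + 4.75)*cos(h)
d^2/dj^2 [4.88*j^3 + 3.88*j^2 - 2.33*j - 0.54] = 29.28*j + 7.76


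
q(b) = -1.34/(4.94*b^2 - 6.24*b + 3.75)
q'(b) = -1.34*(6.24 - 9.88*b)/(4.94*b^2 - 6.24*b + 3.75)^2 = (13.2392*b - 8.3616)/(4.94*b^2 - 6.24*b + 3.75)^2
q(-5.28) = -0.01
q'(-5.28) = -0.00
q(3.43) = -0.03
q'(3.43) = 0.02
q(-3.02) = -0.02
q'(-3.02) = -0.01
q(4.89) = -0.01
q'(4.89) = 0.01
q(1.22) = -0.38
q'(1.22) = 0.64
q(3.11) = -0.04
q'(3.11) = 0.03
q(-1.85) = -0.04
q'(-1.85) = -0.03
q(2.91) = -0.05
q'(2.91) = 0.04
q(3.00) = -0.05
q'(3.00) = 0.04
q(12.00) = -0.00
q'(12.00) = 0.00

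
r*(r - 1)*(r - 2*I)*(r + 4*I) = r^4 - r^3 + 2*I*r^3 + 8*r^2 - 2*I*r^2 - 8*r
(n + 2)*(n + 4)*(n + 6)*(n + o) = n^4 + n^3*o + 12*n^3 + 12*n^2*o + 44*n^2 + 44*n*o + 48*n + 48*o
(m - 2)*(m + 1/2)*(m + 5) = m^3 + 7*m^2/2 - 17*m/2 - 5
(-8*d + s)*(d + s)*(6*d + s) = -48*d^3 - 50*d^2*s - d*s^2 + s^3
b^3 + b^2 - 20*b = b*(b - 4)*(b + 5)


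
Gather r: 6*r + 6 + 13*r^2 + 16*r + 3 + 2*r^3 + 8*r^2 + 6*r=2*r^3 + 21*r^2 + 28*r + 9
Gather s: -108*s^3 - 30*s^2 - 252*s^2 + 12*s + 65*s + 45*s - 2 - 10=-108*s^3 - 282*s^2 + 122*s - 12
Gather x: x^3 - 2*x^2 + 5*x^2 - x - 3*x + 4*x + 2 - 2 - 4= x^3 + 3*x^2 - 4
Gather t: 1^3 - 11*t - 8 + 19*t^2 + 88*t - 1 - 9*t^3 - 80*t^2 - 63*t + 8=-9*t^3 - 61*t^2 + 14*t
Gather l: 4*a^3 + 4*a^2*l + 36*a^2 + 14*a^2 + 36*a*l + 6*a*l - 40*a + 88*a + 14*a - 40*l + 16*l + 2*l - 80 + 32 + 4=4*a^3 + 50*a^2 + 62*a + l*(4*a^2 + 42*a - 22) - 44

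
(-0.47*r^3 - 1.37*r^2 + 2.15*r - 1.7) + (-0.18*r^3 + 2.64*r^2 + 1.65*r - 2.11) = -0.65*r^3 + 1.27*r^2 + 3.8*r - 3.81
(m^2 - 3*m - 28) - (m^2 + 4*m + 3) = -7*m - 31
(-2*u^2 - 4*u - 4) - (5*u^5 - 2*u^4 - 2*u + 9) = -5*u^5 + 2*u^4 - 2*u^2 - 2*u - 13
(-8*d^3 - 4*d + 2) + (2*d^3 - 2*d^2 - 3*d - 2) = -6*d^3 - 2*d^2 - 7*d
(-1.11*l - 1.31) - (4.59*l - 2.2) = 0.89 - 5.7*l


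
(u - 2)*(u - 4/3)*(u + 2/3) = u^3 - 8*u^2/3 + 4*u/9 + 16/9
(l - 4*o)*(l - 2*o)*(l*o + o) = l^3*o - 6*l^2*o^2 + l^2*o + 8*l*o^3 - 6*l*o^2 + 8*o^3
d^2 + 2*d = d*(d + 2)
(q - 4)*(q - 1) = q^2 - 5*q + 4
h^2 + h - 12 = (h - 3)*(h + 4)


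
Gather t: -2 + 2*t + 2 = 2*t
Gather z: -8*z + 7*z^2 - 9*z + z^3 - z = z^3 + 7*z^2 - 18*z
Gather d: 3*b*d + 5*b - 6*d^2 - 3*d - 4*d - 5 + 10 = 5*b - 6*d^2 + d*(3*b - 7) + 5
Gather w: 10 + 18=28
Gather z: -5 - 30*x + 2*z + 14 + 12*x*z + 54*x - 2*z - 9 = 12*x*z + 24*x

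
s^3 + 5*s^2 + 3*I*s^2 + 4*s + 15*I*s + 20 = (s + 5)*(s - I)*(s + 4*I)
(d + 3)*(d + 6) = d^2 + 9*d + 18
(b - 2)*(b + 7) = b^2 + 5*b - 14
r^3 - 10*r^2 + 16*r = r*(r - 8)*(r - 2)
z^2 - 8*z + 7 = (z - 7)*(z - 1)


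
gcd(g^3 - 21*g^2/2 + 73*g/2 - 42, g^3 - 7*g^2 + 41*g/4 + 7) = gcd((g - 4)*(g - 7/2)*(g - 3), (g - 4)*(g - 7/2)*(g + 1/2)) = g^2 - 15*g/2 + 14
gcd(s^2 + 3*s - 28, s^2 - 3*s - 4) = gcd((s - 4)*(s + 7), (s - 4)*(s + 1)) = s - 4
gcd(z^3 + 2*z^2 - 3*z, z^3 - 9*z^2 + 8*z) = z^2 - z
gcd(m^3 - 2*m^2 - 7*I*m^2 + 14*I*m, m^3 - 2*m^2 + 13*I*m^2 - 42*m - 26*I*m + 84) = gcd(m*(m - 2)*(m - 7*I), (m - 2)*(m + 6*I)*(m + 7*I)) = m - 2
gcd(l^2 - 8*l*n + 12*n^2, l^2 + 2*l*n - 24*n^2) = 1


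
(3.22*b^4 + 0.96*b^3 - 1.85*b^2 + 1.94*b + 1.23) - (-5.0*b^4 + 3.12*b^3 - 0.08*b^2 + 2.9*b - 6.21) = 8.22*b^4 - 2.16*b^3 - 1.77*b^2 - 0.96*b + 7.44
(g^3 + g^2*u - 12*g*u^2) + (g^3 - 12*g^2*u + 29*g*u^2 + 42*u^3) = 2*g^3 - 11*g^2*u + 17*g*u^2 + 42*u^3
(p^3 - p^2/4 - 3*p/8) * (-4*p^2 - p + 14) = -4*p^5 + 63*p^3/4 - 25*p^2/8 - 21*p/4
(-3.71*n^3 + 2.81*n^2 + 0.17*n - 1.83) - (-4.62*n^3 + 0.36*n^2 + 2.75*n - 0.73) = 0.91*n^3 + 2.45*n^2 - 2.58*n - 1.1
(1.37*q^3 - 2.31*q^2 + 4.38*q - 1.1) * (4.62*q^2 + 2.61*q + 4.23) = 6.3294*q^5 - 7.0965*q^4 + 20.0016*q^3 - 3.4215*q^2 + 15.6564*q - 4.653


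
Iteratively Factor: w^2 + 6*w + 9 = (w + 3)*(w + 3)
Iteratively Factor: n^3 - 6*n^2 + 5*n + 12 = (n - 3)*(n^2 - 3*n - 4) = (n - 3)*(n + 1)*(n - 4)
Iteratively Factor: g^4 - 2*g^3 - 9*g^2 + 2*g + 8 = (g + 1)*(g^3 - 3*g^2 - 6*g + 8) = (g + 1)*(g + 2)*(g^2 - 5*g + 4) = (g - 1)*(g + 1)*(g + 2)*(g - 4)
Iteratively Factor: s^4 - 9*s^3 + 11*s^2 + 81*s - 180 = (s - 5)*(s^3 - 4*s^2 - 9*s + 36) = (s - 5)*(s + 3)*(s^2 - 7*s + 12) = (s - 5)*(s - 3)*(s + 3)*(s - 4)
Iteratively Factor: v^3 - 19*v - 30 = (v + 2)*(v^2 - 2*v - 15) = (v - 5)*(v + 2)*(v + 3)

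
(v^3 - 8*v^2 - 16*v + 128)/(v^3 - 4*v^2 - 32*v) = (v - 4)/v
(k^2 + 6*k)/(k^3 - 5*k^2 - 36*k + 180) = k/(k^2 - 11*k + 30)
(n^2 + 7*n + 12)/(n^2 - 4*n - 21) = (n + 4)/(n - 7)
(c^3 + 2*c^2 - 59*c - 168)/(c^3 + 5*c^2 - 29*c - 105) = (c - 8)/(c - 5)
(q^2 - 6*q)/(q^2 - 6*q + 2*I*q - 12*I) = q/(q + 2*I)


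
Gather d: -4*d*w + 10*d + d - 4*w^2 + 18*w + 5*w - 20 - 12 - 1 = d*(11 - 4*w) - 4*w^2 + 23*w - 33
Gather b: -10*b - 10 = -10*b - 10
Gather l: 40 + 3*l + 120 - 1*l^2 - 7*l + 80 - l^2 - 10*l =-2*l^2 - 14*l + 240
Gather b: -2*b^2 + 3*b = -2*b^2 + 3*b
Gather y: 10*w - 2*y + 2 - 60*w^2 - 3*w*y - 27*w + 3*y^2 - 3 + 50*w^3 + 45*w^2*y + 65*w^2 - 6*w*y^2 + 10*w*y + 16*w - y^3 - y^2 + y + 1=50*w^3 + 5*w^2 - w - y^3 + y^2*(2 - 6*w) + y*(45*w^2 + 7*w - 1)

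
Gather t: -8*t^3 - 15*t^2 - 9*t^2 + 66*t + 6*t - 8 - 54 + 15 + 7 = -8*t^3 - 24*t^2 + 72*t - 40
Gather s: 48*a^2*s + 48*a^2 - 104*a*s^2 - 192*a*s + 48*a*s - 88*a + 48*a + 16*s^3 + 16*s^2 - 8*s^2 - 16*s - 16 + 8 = 48*a^2 - 40*a + 16*s^3 + s^2*(8 - 104*a) + s*(48*a^2 - 144*a - 16) - 8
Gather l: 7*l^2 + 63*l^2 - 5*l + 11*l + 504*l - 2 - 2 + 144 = 70*l^2 + 510*l + 140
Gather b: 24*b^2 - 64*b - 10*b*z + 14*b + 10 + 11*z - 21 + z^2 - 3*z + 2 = 24*b^2 + b*(-10*z - 50) + z^2 + 8*z - 9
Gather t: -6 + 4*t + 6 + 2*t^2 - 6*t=2*t^2 - 2*t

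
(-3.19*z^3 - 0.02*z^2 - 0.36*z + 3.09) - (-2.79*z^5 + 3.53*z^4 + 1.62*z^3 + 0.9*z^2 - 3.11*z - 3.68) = 2.79*z^5 - 3.53*z^4 - 4.81*z^3 - 0.92*z^2 + 2.75*z + 6.77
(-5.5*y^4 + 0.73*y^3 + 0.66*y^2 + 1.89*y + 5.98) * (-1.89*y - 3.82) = 10.395*y^5 + 19.6303*y^4 - 4.036*y^3 - 6.0933*y^2 - 18.522*y - 22.8436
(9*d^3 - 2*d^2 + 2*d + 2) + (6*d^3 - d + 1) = 15*d^3 - 2*d^2 + d + 3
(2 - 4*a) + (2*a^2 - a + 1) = 2*a^2 - 5*a + 3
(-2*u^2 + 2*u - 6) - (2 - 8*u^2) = 6*u^2 + 2*u - 8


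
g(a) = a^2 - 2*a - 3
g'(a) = 2*a - 2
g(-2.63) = 9.18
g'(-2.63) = -7.26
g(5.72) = 18.28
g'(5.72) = 9.44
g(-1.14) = 0.58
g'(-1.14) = -4.28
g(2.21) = -2.54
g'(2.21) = 2.42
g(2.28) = -2.36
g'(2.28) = 2.56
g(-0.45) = -1.90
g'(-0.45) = -2.90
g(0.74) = -3.93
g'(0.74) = -0.52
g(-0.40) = -2.04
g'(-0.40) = -2.80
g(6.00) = 21.00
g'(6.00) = 10.00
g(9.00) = 60.00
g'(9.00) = 16.00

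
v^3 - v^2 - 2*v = v*(v - 2)*(v + 1)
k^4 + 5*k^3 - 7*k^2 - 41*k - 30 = (k - 3)*(k + 1)*(k + 2)*(k + 5)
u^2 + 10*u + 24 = (u + 4)*(u + 6)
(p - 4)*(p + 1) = p^2 - 3*p - 4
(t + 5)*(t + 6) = t^2 + 11*t + 30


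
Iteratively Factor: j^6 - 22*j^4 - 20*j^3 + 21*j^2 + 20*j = (j - 1)*(j^5 + j^4 - 21*j^3 - 41*j^2 - 20*j) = (j - 1)*(j + 1)*(j^4 - 21*j^2 - 20*j) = (j - 1)*(j + 1)^2*(j^3 - j^2 - 20*j) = j*(j - 1)*(j + 1)^2*(j^2 - j - 20) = j*(j - 5)*(j - 1)*(j + 1)^2*(j + 4)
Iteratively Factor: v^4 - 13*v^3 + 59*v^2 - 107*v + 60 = (v - 5)*(v^3 - 8*v^2 + 19*v - 12) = (v - 5)*(v - 1)*(v^2 - 7*v + 12) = (v - 5)*(v - 4)*(v - 1)*(v - 3)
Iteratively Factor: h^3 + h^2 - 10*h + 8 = (h + 4)*(h^2 - 3*h + 2) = (h - 2)*(h + 4)*(h - 1)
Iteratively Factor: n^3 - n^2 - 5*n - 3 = (n + 1)*(n^2 - 2*n - 3) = (n + 1)^2*(n - 3)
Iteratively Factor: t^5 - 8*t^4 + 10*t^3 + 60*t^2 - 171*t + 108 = (t - 1)*(t^4 - 7*t^3 + 3*t^2 + 63*t - 108) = (t - 3)*(t - 1)*(t^3 - 4*t^2 - 9*t + 36) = (t - 4)*(t - 3)*(t - 1)*(t^2 - 9) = (t - 4)*(t - 3)*(t - 1)*(t + 3)*(t - 3)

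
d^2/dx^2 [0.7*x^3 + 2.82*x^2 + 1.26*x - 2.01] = 4.2*x + 5.64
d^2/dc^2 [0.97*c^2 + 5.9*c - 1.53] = 1.94000000000000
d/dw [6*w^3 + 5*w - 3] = 18*w^2 + 5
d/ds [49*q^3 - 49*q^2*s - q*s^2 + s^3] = -49*q^2 - 2*q*s + 3*s^2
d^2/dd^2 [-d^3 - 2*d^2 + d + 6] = -6*d - 4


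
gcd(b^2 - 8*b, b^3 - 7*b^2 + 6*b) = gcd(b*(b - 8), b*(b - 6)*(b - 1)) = b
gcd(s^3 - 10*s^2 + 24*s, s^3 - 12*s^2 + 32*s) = s^2 - 4*s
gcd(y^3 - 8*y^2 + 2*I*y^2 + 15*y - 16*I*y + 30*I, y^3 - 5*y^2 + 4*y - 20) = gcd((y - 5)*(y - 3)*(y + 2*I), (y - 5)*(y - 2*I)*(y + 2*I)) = y^2 + y*(-5 + 2*I) - 10*I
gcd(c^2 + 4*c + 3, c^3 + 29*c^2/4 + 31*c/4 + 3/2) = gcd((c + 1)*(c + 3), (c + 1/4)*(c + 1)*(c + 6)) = c + 1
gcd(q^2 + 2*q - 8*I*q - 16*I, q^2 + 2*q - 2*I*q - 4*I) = q + 2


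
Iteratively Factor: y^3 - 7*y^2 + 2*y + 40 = (y + 2)*(y^2 - 9*y + 20) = (y - 4)*(y + 2)*(y - 5)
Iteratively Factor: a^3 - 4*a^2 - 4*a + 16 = (a + 2)*(a^2 - 6*a + 8) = (a - 2)*(a + 2)*(a - 4)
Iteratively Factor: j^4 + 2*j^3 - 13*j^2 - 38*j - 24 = (j + 2)*(j^3 - 13*j - 12) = (j + 1)*(j + 2)*(j^2 - j - 12) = (j - 4)*(j + 1)*(j + 2)*(j + 3)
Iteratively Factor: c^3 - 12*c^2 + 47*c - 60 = (c - 3)*(c^2 - 9*c + 20) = (c - 4)*(c - 3)*(c - 5)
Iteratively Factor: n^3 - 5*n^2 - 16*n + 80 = (n - 4)*(n^2 - n - 20) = (n - 5)*(n - 4)*(n + 4)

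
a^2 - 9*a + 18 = (a - 6)*(a - 3)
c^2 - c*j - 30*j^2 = (c - 6*j)*(c + 5*j)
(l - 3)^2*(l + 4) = l^3 - 2*l^2 - 15*l + 36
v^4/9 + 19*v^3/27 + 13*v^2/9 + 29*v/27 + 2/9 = (v/3 + 1/3)*(v/3 + 1)*(v + 1/3)*(v + 2)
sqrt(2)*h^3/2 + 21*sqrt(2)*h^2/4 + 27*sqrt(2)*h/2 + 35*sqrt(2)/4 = (h + 5/2)*(h + 7)*(sqrt(2)*h/2 + sqrt(2)/2)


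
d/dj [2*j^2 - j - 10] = 4*j - 1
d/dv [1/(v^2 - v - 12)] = (1 - 2*v)/(-v^2 + v + 12)^2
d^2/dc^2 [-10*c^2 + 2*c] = -20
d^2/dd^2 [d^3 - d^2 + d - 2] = 6*d - 2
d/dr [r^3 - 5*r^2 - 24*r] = 3*r^2 - 10*r - 24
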